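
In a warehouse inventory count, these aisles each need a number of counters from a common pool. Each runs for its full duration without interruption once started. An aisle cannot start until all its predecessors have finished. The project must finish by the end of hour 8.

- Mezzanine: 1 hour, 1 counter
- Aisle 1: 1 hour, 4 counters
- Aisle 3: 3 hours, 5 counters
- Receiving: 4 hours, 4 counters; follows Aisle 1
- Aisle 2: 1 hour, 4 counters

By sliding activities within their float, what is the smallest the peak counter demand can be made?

Early-start (Mezzanine@1, Aisle 1@1, Aisle 3@1, Receiving@2, Aisle 2@1) gives peak 14: h1:14  h2:9  h3:9  h4:4  h5:4  h6:0  h7:0  h8:0.
Shift Aisle 3→2, Receiving→5, Aisle 2→5.
Schedule Mezzanine@1, Aisle 1@1, Aisle 3@2, Receiving@5, Aisle 2@5: h1:5  h2:5  h3:5  h4:5  h5:8  h6:4  h7:4  h8:4 — peak 8.

8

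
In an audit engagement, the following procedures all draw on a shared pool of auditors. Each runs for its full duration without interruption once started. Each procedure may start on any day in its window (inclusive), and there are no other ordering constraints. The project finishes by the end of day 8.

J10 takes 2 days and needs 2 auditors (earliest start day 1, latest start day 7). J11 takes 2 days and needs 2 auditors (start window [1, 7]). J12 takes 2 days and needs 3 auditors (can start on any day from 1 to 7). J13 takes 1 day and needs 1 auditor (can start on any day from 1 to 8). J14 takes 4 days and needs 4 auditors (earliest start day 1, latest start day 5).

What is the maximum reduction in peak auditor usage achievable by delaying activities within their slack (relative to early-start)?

8

Early-start peak: d1:12  d2:11  d3:4  d4:4  d5:0  d6:0  d7:0  d8:0 ⇒ 12.
Leveled (J10@1, J11@1, J12@3, J13@3, J14@5): d1:4  d2:4  d3:4  d4:3  d5:4  d6:4  d7:4  d8:4 ⇒ 4.
Reduction 12 − 4 = 8.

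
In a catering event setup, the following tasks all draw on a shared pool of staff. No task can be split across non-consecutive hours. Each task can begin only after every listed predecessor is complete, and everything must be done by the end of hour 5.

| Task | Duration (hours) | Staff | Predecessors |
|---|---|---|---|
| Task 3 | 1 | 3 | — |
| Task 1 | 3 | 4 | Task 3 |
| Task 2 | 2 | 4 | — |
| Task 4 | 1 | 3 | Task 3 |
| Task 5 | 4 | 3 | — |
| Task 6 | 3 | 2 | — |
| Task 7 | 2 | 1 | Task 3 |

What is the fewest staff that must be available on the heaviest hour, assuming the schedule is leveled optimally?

10

Early-start (Task 3@1, Task 1@2, Task 2@1, Task 4@2, Task 5@1, Task 6@1, Task 7@2) gives peak 17: h1:12  h2:17  h3:10  h4:7  h5:0.
Shift Task 1→3, Task 6→3, Task 7→3.
Schedule Task 3@1, Task 1@3, Task 2@1, Task 4@2, Task 5@1, Task 6@3, Task 7@3: h1:10  h2:10  h3:10  h4:10  h5:6 — peak 10.
Total staffer-hours = 46 over 5 hours ⇒ peak ≥ ⌈46/5⌉ = 10, so 10 is optimal.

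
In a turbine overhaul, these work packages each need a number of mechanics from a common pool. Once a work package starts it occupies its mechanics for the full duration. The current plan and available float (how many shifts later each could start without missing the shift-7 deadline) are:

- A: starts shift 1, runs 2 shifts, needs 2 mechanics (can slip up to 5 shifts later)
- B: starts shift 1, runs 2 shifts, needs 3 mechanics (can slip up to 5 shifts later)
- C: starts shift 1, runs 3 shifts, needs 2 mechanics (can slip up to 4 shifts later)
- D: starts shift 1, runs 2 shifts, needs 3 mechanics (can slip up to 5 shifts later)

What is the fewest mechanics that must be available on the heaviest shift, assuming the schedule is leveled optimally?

Early-start (A@1, B@1, C@1, D@1) gives peak 10: s1:10  s2:10  s3:2  s4:0  s5:0  s6:0  s7:0.
Shift B→4, D→6.
Schedule A@1, B@4, C@1, D@6: s1:4  s2:4  s3:2  s4:3  s5:3  s6:3  s7:3 — peak 4.
Total mechanic-shifts = 22 over 7 shifts ⇒ peak ≥ ⌈22/7⌉ = 4, so 4 is optimal.

4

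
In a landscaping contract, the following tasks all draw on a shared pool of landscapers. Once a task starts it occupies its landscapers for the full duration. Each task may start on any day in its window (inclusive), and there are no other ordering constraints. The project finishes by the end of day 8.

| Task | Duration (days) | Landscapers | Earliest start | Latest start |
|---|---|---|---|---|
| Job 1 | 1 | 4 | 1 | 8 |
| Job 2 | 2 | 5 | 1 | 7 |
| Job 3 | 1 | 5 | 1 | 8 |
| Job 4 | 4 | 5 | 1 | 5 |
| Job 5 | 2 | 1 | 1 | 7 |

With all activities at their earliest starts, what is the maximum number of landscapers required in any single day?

20

Early-start schedule: Job 1@1, Job 2@1, Job 3@1, Job 4@1, Job 5@1.
Load per day: day 1: 20, day 2: 11, day 3: 5, day 4: 5, day 5: 0, day 6: 0, day 7: 0, day 8: 0.
Peak is 20.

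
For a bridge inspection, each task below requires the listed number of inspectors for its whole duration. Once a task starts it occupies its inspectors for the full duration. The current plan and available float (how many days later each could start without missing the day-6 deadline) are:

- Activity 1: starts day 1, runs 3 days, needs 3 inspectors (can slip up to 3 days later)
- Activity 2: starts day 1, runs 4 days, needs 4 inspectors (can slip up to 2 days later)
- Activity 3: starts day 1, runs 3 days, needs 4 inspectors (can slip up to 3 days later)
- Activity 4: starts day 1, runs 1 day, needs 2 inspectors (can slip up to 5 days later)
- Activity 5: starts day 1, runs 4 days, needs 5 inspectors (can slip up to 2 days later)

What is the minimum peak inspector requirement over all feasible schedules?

Early-start (Activity 1@1, Activity 2@1, Activity 3@1, Activity 4@1, Activity 5@1) gives peak 18: d1:18  d2:16  d3:16  d4:9  d5:0  d6:0.
Shift Activity 3→4, Activity 5→2.
Schedule Activity 1@1, Activity 2@1, Activity 3@4, Activity 4@1, Activity 5@2: d1:9  d2:12  d3:12  d4:13  d5:9  d6:4 — peak 13.

13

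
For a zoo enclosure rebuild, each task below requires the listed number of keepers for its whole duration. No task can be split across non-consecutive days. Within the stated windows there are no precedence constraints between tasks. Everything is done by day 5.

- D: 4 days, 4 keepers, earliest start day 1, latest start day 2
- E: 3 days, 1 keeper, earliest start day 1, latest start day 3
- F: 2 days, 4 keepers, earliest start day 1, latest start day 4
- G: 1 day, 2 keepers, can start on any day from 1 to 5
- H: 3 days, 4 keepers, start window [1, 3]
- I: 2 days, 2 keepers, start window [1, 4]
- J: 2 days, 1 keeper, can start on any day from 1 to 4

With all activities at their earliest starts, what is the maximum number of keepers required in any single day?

Early-start schedule: D@1, E@1, F@1, G@1, H@1, I@1, J@1.
Load per day: day 1: 18, day 2: 16, day 3: 9, day 4: 4, day 5: 0.
Peak is 18.

18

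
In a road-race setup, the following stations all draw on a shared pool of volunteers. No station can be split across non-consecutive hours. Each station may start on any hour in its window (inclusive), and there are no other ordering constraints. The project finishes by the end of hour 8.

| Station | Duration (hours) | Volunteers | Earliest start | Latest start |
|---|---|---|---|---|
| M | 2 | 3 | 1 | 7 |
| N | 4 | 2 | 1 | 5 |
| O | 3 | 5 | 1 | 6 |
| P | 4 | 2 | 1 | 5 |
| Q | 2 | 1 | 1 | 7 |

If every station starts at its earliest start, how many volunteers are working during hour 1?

At early start, hour 1 has: M, N, O, P, Q.
Demand: 3 + 2 + 5 + 2 + 1 = 13.

13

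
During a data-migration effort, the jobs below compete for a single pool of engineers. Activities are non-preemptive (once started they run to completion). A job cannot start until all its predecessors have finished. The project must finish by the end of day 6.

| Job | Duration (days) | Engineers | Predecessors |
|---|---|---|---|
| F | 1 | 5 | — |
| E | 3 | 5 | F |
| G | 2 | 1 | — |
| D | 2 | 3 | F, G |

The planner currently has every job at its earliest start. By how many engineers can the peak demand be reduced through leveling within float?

2

Early-start peak: d1:6  d2:6  d3:8  d4:8  d5:0  d6:0 ⇒ 8.
Leveled (F@1, E@2, G@1, D@5): d1:6  d2:6  d3:5  d4:5  d5:3  d6:3 ⇒ 6.
Reduction 8 − 6 = 2.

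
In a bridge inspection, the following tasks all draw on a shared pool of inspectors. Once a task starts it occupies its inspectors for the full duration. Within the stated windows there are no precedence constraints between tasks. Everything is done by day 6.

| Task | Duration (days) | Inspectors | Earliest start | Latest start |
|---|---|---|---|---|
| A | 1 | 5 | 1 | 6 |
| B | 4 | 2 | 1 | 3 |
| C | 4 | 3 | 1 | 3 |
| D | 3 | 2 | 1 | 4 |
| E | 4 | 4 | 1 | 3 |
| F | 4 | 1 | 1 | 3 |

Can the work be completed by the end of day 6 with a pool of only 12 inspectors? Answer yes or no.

yes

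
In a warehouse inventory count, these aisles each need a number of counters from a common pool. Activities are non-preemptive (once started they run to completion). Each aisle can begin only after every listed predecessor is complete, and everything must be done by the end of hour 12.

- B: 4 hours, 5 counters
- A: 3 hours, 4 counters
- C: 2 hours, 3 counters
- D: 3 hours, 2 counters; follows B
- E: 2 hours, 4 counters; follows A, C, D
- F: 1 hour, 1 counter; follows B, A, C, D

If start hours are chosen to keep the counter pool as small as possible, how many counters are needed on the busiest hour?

5

Early-start (B@1, A@1, C@1, D@5, E@8, F@8) gives peak 12: h1:12  h2:12  h3:9  h4:5  h5:2  h6:2  h7:2  h8:5  h9:4  h10:0  h11:0  h12:0.
Shift A→5, C→8, D→8, E→11, F→11.
Schedule B@1, A@5, C@8, D@8, E@11, F@11: h1:5  h2:5  h3:5  h4:5  h5:4  h6:4  h7:4  h8:5  h9:5  h10:2  h11:5  h12:4 — peak 5.
Total counter-hours = 53 over 12 hours ⇒ peak ≥ ⌈53/12⌉ = 5, so 5 is optimal.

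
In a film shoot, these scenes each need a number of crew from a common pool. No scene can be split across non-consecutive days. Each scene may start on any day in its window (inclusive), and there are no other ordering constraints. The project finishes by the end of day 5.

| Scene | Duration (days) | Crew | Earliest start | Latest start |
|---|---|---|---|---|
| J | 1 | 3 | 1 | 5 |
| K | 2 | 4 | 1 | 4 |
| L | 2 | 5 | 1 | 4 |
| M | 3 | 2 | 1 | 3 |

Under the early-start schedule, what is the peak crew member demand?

14

Early-start schedule: J@1, K@1, L@1, M@1.
Load per day: day 1: 14, day 2: 11, day 3: 2, day 4: 0, day 5: 0.
Peak is 14.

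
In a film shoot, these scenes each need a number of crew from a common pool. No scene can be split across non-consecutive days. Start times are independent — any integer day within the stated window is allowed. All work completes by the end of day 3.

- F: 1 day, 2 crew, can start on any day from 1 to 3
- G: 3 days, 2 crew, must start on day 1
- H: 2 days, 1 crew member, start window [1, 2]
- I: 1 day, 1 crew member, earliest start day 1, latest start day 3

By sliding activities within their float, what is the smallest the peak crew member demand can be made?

Early-start (F@1, G@1, H@1, I@1) gives peak 6: d1:6  d2:3  d3:2.
Shift H→2, I→2.
Schedule F@1, G@1, H@2, I@2: d1:4  d2:4  d3:3 — peak 4.
Total crew member-days = 11 over 3 days ⇒ peak ≥ ⌈11/3⌉ = 4, so 4 is optimal.

4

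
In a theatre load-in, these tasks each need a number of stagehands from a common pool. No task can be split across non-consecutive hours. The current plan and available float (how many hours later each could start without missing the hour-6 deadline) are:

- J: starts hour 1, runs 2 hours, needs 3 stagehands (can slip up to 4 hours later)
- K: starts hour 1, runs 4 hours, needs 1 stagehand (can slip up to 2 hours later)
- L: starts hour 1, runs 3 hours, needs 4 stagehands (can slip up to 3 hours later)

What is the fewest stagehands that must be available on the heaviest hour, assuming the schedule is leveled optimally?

5

Early-start (J@1, K@1, L@1) gives peak 8: h1:8  h2:8  h3:5  h4:1  h5:0  h6:0.
Shift L→3.
Schedule J@1, K@1, L@3: h1:4  h2:4  h3:5  h4:5  h5:4  h6:0 — peak 5.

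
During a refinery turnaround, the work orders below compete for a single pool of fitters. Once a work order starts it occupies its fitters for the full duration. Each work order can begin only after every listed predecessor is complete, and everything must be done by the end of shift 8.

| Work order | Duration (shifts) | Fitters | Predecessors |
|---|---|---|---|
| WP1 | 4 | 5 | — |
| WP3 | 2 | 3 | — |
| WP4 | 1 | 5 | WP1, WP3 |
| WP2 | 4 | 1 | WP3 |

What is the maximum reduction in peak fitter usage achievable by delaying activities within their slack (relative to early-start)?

Early-start peak: s1:8  s2:8  s3:6  s4:6  s5:6  s6:1  s7:0  s8:0 ⇒ 8.
Leveled (WP1@3, WP3@1, WP4@7, WP2@3): s1:3  s2:3  s3:6  s4:6  s5:6  s6:6  s7:5  s8:0 ⇒ 6.
Reduction 8 − 6 = 2.

2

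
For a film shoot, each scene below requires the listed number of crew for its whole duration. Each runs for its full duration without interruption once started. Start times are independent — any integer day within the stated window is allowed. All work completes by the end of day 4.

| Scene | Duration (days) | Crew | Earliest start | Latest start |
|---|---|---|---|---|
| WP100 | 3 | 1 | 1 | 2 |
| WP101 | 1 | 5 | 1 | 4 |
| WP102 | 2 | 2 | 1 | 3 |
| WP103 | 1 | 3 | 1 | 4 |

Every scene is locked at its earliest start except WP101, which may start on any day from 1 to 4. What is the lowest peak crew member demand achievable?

WP101@1: d1:11  d2:3  d3:1  d4:0 → peak 11
WP101@2: d1:6  d2:8  d3:1  d4:0 → peak 8
WP101@3: d1:6  d2:3  d3:6  d4:0 → peak 6
WP101@4: d1:6  d2:3  d3:1  d4:5 → peak 6
Best is WP101@3, peak 6.

6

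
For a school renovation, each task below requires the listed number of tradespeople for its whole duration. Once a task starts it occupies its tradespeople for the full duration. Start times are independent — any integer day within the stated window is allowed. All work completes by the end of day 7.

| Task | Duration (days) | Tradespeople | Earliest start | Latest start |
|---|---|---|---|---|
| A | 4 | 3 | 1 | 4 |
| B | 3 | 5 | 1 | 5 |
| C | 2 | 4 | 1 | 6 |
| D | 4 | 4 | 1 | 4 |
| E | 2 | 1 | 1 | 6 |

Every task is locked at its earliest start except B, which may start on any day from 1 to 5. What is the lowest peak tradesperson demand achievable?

12

B@1: d1:17  d2:17  d3:12  d4:7  d5:0  d6:0  d7:0 → peak 17
B@2: d1:12  d2:17  d3:12  d4:12  d5:0  d6:0  d7:0 → peak 17
B@3: d1:12  d2:12  d3:12  d4:12  d5:5  d6:0  d7:0 → peak 12
B@4: d1:12  d2:12  d3:7  d4:12  d5:5  d6:5  d7:0 → peak 12
B@5: d1:12  d2:12  d3:7  d4:7  d5:5  d6:5  d7:5 → peak 12
Best is B@3, peak 12.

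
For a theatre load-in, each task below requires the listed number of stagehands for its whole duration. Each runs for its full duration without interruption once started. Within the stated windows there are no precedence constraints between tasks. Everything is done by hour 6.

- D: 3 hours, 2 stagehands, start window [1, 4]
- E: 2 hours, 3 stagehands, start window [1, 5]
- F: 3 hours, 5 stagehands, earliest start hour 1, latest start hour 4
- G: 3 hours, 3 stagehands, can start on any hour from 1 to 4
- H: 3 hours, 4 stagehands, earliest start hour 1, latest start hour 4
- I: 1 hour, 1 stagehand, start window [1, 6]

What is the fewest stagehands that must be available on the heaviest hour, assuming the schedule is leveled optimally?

9

Early-start (D@1, E@1, F@1, G@1, H@1, I@1) gives peak 18: h1:18  h2:17  h3:14  h4:0  h5:0  h6:0.
Shift F→4, H→3.
Schedule D@1, E@1, F@4, G@1, H@3, I@1: h1:9  h2:8  h3:9  h4:9  h5:9  h6:5 — peak 9.
Total stagehand-hours = 49 over 6 hours ⇒ peak ≥ ⌈49/6⌉ = 9, so 9 is optimal.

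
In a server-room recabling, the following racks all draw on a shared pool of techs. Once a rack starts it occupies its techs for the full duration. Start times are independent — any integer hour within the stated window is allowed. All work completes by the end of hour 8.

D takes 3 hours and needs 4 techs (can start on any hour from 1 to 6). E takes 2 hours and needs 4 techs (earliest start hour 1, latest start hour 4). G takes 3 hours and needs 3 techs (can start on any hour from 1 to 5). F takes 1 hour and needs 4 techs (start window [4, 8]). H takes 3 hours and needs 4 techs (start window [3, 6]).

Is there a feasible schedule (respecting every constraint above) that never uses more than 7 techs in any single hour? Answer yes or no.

The minimum achievable peak is 8; 7 < 8, so no feasible schedule stays within the cap.

no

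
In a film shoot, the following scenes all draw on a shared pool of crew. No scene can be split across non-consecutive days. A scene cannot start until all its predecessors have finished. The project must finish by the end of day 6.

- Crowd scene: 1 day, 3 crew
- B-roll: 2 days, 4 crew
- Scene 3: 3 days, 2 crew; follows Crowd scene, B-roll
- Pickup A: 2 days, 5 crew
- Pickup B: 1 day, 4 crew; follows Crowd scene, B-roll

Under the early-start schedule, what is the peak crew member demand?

Early-start schedule: Crowd scene@1, B-roll@1, Scene 3@3, Pickup A@1, Pickup B@3.
Load per day: day 1: 12, day 2: 9, day 3: 6, day 4: 2, day 5: 2, day 6: 0.
Peak is 12.

12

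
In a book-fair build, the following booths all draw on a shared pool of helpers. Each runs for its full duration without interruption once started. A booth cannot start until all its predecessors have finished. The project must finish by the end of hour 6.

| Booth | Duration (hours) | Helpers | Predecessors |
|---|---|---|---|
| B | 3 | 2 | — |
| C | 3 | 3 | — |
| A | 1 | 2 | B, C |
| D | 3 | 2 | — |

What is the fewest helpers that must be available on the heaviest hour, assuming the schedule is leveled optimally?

Early-start (B@1, C@1, A@4, D@1) gives peak 7: h1:7  h2:7  h3:7  h4:2  h5:0  h6:0.
Shift D→4.
Schedule B@1, C@1, A@4, D@4: h1:5  h2:5  h3:5  h4:4  h5:2  h6:2 — peak 5.

5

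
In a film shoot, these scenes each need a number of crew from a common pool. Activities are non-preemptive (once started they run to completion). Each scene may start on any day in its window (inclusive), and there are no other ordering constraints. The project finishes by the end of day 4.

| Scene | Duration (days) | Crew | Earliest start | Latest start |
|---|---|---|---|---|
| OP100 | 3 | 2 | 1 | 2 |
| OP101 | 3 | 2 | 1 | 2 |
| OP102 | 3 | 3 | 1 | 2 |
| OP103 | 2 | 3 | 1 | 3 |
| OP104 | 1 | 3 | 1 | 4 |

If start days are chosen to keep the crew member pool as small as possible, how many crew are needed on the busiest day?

10

Early-start (OP100@1, OP101@1, OP102@1, OP103@1, OP104@1) gives peak 13: d1:13  d2:10  d3:7  d4:0.
Shift OP104→3.
Schedule OP100@1, OP101@1, OP102@1, OP103@1, OP104@3: d1:10  d2:10  d3:10  d4:0 — peak 10.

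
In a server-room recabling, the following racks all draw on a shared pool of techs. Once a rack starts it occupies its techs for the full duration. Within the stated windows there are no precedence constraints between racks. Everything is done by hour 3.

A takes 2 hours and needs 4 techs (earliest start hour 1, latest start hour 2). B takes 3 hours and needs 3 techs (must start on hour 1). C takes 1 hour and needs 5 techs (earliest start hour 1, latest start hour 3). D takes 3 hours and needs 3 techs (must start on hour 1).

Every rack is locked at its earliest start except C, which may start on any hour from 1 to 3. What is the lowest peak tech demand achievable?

11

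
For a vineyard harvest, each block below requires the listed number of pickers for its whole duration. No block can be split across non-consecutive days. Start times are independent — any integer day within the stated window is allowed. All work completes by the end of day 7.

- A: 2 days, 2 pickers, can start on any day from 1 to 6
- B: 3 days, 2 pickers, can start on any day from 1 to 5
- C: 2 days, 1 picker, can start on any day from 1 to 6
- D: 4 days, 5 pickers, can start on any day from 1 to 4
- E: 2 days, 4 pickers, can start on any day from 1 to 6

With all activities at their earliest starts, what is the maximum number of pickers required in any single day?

14

Early-start schedule: A@1, B@1, C@1, D@1, E@1.
Load per day: day 1: 14, day 2: 14, day 3: 7, day 4: 5, day 5: 0, day 6: 0, day 7: 0.
Peak is 14.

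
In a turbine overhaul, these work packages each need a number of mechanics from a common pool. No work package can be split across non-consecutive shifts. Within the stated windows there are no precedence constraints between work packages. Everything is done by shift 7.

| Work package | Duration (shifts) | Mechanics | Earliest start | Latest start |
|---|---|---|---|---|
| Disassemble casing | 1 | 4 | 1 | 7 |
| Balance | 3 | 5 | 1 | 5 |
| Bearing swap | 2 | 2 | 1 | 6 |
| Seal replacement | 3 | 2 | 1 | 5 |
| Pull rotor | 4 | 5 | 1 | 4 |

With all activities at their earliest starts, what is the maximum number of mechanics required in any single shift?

Early-start schedule: Disassemble casing@1, Balance@1, Bearing swap@1, Seal replacement@1, Pull rotor@1.
Load per shift: shift 1: 18, shift 2: 14, shift 3: 12, shift 4: 5, shift 5: 0, shift 6: 0, shift 7: 0.
Peak is 18.

18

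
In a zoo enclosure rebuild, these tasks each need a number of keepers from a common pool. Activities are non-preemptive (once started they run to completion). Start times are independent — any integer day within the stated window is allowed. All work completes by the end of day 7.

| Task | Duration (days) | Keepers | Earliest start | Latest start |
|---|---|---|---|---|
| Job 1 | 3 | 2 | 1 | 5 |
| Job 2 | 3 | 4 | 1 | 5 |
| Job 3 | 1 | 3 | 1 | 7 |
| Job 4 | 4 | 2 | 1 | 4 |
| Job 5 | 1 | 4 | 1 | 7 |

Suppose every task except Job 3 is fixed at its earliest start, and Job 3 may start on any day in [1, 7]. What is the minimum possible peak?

12

Job 3@1: d1:15  d2:8  d3:8  d4:2  d5:0  d6:0  d7:0 → peak 15
Job 3@2: d1:12  d2:11  d3:8  d4:2  d5:0  d6:0  d7:0 → peak 12
Job 3@3: d1:12  d2:8  d3:11  d4:2  d5:0  d6:0  d7:0 → peak 12
Job 3@4: d1:12  d2:8  d3:8  d4:5  d5:0  d6:0  d7:0 → peak 12
Job 3@5: d1:12  d2:8  d3:8  d4:2  d5:3  d6:0  d7:0 → peak 12
Job 3@6: d1:12  d2:8  d3:8  d4:2  d5:0  d6:3  d7:0 → peak 12
Job 3@7: d1:12  d2:8  d3:8  d4:2  d5:0  d6:0  d7:3 → peak 12
Best is Job 3@2, peak 12.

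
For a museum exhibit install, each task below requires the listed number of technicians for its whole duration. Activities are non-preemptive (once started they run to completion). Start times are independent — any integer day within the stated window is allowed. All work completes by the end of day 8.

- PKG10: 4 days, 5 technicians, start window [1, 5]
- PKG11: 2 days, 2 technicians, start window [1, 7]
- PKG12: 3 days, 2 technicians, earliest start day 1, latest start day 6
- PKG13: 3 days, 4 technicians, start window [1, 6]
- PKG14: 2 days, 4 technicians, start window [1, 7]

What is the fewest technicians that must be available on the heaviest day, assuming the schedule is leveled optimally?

Early-start (PKG10@1, PKG11@1, PKG12@1, PKG13@1, PKG14@1) gives peak 17: d1:17  d2:17  d3:11  d4:5  d5:0  d6:0  d7:0  d8:0.
Shift PKG12→3, PKG13→5, PKG14→6.
Schedule PKG10@1, PKG11@1, PKG12@3, PKG13@5, PKG14@6: d1:7  d2:7  d3:7  d4:7  d5:6  d6:8  d7:8  d8:0 — peak 8.

8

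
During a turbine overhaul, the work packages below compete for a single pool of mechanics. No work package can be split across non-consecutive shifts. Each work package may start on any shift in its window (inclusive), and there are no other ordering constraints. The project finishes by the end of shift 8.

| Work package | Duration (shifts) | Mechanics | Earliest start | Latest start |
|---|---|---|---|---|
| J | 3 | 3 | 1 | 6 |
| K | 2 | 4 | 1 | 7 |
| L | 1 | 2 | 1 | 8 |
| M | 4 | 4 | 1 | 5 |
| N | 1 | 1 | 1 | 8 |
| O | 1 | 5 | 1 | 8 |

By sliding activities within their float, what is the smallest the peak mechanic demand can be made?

Early-start (J@1, K@1, L@1, M@1, N@1, O@1) gives peak 19: s1:19  s2:11  s3:7  s4:4  s5:0  s6:0  s7:0  s8:0.
Shift L→3, M→4, N→3, O→8.
Schedule J@1, K@1, L@3, M@4, N@3, O@8: s1:7  s2:7  s3:6  s4:4  s5:4  s6:4  s7:4  s8:5 — peak 7.

7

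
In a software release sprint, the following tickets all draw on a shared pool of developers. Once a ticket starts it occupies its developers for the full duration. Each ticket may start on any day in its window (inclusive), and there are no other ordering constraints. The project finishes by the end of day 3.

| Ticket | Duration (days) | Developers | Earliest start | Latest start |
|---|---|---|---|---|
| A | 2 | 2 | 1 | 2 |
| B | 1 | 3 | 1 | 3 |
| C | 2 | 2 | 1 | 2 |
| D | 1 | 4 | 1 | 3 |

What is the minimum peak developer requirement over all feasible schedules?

6

Early-start (A@1, B@1, C@1, D@1) gives peak 11: d1:11  d2:4  d3:0.
Shift C→2, D→3.
Schedule A@1, B@1, C@2, D@3: d1:5  d2:4  d3:6 — peak 6.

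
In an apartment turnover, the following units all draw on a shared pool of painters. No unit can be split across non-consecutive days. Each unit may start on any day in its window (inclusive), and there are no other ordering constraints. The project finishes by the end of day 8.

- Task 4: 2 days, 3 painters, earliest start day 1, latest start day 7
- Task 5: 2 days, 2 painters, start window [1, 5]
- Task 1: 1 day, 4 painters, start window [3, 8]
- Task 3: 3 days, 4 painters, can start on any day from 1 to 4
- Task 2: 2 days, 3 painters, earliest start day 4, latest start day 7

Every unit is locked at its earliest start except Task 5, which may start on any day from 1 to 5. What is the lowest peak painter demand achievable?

8

Task 5@1: d1:9  d2:9  d3:8  d4:3  d5:3  d6:0  d7:0  d8:0 → peak 9
Task 5@2: d1:7  d2:9  d3:10  d4:3  d5:3  d6:0  d7:0  d8:0 → peak 10
Task 5@3: d1:7  d2:7  d3:10  d4:5  d5:3  d6:0  d7:0  d8:0 → peak 10
Task 5@4: d1:7  d2:7  d3:8  d4:5  d5:5  d6:0  d7:0  d8:0 → peak 8
Task 5@5: d1:7  d2:7  d3:8  d4:3  d5:5  d6:2  d7:0  d8:0 → peak 8
Best is Task 5@4, peak 8.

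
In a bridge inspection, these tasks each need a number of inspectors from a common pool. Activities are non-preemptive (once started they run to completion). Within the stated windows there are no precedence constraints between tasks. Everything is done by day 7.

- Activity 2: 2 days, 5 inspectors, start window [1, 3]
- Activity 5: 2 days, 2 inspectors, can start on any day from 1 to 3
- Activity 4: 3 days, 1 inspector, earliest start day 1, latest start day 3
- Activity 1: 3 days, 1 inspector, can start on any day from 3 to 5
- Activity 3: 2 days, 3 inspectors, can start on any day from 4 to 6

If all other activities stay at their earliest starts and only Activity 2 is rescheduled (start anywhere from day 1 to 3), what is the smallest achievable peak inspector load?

Activity 2@1: d1:8  d2:8  d3:2  d4:4  d5:4  d6:0  d7:0 → peak 8
Activity 2@2: d1:3  d2:8  d3:7  d4:4  d5:4  d6:0  d7:0 → peak 8
Activity 2@3: d1:3  d2:3  d3:7  d4:9  d5:4  d6:0  d7:0 → peak 9
Best is Activity 2@1, peak 8.

8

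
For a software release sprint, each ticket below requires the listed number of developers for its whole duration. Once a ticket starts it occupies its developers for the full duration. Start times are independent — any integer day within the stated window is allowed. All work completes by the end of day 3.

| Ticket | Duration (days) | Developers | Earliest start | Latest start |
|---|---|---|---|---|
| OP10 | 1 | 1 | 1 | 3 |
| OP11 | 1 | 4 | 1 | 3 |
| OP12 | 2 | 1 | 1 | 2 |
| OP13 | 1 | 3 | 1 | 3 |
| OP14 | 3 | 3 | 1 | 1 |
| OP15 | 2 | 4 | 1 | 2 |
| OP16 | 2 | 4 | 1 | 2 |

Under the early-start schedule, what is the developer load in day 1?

20

At early start, day 1 has: OP10, OP11, OP12, OP13, OP14, OP15, OP16.
Demand: 1 + 4 + 1 + 3 + 3 + 4 + 4 = 20.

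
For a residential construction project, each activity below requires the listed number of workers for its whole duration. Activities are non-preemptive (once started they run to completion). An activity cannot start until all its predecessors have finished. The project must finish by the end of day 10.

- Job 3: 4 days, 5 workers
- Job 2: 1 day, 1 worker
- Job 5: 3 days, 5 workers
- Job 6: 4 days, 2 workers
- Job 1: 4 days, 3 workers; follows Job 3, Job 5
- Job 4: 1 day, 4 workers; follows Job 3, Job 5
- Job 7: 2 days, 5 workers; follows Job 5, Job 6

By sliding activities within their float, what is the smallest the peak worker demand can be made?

Early-start (Job 3@1, Job 2@1, Job 5@1, Job 6@1, Job 1@5, Job 4@5, Job 7@5) gives peak 13: d1:13  d2:12  d3:12  d4:7  d5:12  d6:8  d7:3  d8:3  d9:0  d10:0.
Shift Job 5→2, Job 6→5, Job 7→9.
Schedule Job 3@1, Job 2@1, Job 5@2, Job 6@5, Job 1@5, Job 4@5, Job 7@9: d1:6  d2:10  d3:10  d4:10  d5:9  d6:5  d7:5  d8:5  d9:5  d10:5 — peak 10.

10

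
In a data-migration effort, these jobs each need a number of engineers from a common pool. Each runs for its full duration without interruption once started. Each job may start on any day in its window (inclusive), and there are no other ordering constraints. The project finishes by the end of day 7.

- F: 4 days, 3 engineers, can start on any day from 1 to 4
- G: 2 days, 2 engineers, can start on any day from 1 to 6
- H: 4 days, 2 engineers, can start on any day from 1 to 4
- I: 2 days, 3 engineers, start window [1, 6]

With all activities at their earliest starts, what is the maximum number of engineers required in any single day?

10

Early-start schedule: F@1, G@1, H@1, I@1.
Load per day: day 1: 10, day 2: 10, day 3: 5, day 4: 5, day 5: 0, day 6: 0, day 7: 0.
Peak is 10.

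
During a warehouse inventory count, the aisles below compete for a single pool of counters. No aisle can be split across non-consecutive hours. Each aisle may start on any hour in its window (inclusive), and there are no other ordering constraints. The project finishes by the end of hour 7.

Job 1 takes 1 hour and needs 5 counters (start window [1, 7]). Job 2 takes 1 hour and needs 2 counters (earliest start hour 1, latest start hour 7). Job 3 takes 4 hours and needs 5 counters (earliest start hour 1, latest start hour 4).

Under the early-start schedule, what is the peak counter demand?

12

Early-start schedule: Job 1@1, Job 2@1, Job 3@1.
Load per hour: hour 1: 12, hour 2: 5, hour 3: 5, hour 4: 5, hour 5: 0, hour 6: 0, hour 7: 0.
Peak is 12.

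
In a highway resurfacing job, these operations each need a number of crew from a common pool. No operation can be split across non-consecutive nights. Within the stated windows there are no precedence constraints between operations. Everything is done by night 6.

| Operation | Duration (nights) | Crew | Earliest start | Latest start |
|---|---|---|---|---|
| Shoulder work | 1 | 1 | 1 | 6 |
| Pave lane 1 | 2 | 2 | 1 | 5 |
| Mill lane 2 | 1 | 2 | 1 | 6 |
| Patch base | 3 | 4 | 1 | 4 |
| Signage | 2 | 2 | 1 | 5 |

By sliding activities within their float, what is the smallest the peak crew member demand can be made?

4

Early-start (Shoulder work@1, Pave lane 1@1, Mill lane 2@1, Patch base@1, Signage@1) gives peak 11: n1:11  n2:8  n3:4  n4:0  n5:0  n6:0.
Shift Mill lane 2→3, Patch base→4, Signage→2.
Schedule Shoulder work@1, Pave lane 1@1, Mill lane 2@3, Patch base@4, Signage@2: n1:3  n2:4  n3:4  n4:4  n5:4  n6:4 — peak 4.
Total crew member-nights = 23 over 6 nights ⇒ peak ≥ ⌈23/6⌉ = 4, so 4 is optimal.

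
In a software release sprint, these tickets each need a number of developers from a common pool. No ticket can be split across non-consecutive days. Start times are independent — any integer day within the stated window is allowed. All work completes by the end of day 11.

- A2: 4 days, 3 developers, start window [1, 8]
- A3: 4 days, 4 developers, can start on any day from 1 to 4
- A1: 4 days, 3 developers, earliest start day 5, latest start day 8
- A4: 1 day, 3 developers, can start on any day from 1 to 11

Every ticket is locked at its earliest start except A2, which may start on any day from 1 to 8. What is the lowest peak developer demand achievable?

7

A2@1: d1:10  d2:7  d3:7  d4:7  d5:3  d6:3  d7:3  d8:3  d9:0  d10:0  d11:0 → peak 10
A2@2: d1:7  d2:7  d3:7  d4:7  d5:6  d6:3  d7:3  d8:3  d9:0  d10:0  d11:0 → peak 7
A2@3: d1:7  d2:4  d3:7  d4:7  d5:6  d6:6  d7:3  d8:3  d9:0  d10:0  d11:0 → peak 7
A2@4: d1:7  d2:4  d3:4  d4:7  d5:6  d6:6  d7:6  d8:3  d9:0  d10:0  d11:0 → peak 7
A2@5: d1:7  d2:4  d3:4  d4:4  d5:6  d6:6  d7:6  d8:6  d9:0  d10:0  d11:0 → peak 7
A2@6: d1:7  d2:4  d3:4  d4:4  d5:3  d6:6  d7:6  d8:6  d9:3  d10:0  d11:0 → peak 7
A2@7: d1:7  d2:4  d3:4  d4:4  d5:3  d6:3  d7:6  d8:6  d9:3  d10:3  d11:0 → peak 7
A2@8: d1:7  d2:4  d3:4  d4:4  d5:3  d6:3  d7:3  d8:6  d9:3  d10:3  d11:3 → peak 7
Best is A2@2, peak 7.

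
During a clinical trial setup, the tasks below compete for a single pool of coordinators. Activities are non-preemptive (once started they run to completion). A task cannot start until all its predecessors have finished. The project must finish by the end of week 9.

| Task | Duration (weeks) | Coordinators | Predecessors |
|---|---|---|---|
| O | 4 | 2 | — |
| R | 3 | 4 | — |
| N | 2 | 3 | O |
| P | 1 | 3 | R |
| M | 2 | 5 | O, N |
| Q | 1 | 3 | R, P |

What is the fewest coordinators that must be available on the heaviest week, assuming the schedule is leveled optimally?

6

Schedule O@1, R@1, N@5, P@4, M@7, Q@5: w1:6  w2:6  w3:6  w4:5  w5:6  w6:3  w7:5  w8:5  w9:0 — peak 6.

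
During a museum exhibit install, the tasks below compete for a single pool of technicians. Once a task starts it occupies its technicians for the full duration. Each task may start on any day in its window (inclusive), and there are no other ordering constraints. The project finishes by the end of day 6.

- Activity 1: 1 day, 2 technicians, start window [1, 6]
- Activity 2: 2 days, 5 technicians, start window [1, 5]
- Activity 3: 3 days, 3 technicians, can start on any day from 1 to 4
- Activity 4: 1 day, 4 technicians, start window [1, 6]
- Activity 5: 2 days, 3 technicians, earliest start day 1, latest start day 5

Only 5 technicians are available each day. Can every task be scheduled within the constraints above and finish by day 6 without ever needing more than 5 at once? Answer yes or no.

no

Total technician-days = 31; over 6 days the average is 31/6 > 5, so some day must exceed 5.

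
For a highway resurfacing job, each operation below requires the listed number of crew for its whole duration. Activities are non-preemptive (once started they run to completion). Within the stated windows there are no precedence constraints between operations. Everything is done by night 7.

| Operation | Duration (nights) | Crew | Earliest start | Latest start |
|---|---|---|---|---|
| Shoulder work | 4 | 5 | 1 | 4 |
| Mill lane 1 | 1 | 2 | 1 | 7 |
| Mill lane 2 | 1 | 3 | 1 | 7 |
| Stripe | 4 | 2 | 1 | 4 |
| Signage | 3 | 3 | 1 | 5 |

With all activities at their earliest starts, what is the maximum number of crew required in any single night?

15

Early-start schedule: Shoulder work@1, Mill lane 1@1, Mill lane 2@1, Stripe@1, Signage@1.
Load per night: night 1: 15, night 2: 10, night 3: 10, night 4: 7, night 5: 0, night 6: 0, night 7: 0.
Peak is 15.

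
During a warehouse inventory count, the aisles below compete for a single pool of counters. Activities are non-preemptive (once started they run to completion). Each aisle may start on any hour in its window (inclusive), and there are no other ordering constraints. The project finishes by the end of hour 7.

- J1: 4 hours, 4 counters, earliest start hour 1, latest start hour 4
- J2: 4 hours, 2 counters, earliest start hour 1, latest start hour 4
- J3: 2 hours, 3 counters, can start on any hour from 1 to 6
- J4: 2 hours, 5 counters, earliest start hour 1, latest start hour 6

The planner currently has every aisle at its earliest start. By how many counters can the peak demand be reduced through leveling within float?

Early-start peak: h1:14  h2:14  h3:6  h4:6  h5:0  h6:0  h7:0 ⇒ 14.
Leveled (J1@1, J2@3, J3@1, J4@5): h1:7  h2:7  h3:6  h4:6  h5:7  h6:7  h7:0 ⇒ 7.
Reduction 14 − 7 = 7.

7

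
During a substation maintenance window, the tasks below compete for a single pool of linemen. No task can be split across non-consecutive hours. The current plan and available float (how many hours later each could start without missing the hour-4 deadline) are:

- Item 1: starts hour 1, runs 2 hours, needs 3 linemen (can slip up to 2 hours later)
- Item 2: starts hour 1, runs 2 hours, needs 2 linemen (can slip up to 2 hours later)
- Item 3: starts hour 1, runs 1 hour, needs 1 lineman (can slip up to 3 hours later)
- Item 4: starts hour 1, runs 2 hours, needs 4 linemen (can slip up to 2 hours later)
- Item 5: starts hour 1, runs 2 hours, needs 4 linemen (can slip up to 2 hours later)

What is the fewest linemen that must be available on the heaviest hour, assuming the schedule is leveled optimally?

7

Early-start (Item 1@1, Item 2@1, Item 3@1, Item 4@1, Item 5@1) gives peak 14: h1:14  h2:13  h3:0  h4:0.
Shift Item 2→3, Item 3→3, Item 5→3.
Schedule Item 1@1, Item 2@3, Item 3@3, Item 4@1, Item 5@3: h1:7  h2:7  h3:7  h4:6 — peak 7.
Total lineman-hours = 27 over 4 hours ⇒ peak ≥ ⌈27/4⌉ = 7, so 7 is optimal.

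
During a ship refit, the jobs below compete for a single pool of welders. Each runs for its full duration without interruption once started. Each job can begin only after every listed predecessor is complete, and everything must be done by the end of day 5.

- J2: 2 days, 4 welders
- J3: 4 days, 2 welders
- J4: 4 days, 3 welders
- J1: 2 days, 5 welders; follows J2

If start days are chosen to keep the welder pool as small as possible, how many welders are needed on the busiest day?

10

Schedule J2@1, J3@1, J4@1, J1@3: d1:9  d2:9  d3:10  d4:10  d5:0 — peak 10.
No arrangement of the 12 feasible schedules does better.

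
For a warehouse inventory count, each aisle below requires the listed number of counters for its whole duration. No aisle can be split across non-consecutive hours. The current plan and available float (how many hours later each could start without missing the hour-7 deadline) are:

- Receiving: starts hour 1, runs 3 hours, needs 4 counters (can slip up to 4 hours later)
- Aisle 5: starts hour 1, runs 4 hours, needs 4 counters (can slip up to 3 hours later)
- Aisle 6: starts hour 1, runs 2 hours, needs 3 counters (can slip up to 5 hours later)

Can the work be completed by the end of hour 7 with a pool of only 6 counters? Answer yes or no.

no

The minimum achievable peak is 7; 6 < 7, so no feasible schedule stays within the cap.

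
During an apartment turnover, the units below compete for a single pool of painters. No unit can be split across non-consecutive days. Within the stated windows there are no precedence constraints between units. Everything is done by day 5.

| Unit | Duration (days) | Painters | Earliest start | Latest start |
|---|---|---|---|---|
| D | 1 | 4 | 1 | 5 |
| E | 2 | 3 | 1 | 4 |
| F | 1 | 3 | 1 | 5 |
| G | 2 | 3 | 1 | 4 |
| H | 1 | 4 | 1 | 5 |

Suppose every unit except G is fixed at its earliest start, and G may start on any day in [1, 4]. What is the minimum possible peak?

G@1: d1:17  d2:6  d3:0  d4:0  d5:0 → peak 17
G@2: d1:14  d2:6  d3:3  d4:0  d5:0 → peak 14
G@3: d1:14  d2:3  d3:3  d4:3  d5:0 → peak 14
G@4: d1:14  d2:3  d3:0  d4:3  d5:3 → peak 14
Best is G@2, peak 14.

14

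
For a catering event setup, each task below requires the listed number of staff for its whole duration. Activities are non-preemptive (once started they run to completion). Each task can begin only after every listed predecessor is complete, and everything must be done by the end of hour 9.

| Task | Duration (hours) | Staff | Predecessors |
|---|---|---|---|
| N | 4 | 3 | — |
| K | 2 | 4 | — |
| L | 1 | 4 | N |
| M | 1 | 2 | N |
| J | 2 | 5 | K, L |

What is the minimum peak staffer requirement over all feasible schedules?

Early-start (N@1, K@1, L@5, M@5, J@6) gives peak 7: h1:7  h2:7  h3:3  h4:3  h5:6  h6:5  h7:5  h8:0  h9:0.
Shift K→5, L→7, J→8.
Schedule N@1, K@5, L@7, M@5, J@8: h1:3  h2:3  h3:3  h4:3  h5:6  h6:4  h7:4  h8:5  h9:5 — peak 6.

6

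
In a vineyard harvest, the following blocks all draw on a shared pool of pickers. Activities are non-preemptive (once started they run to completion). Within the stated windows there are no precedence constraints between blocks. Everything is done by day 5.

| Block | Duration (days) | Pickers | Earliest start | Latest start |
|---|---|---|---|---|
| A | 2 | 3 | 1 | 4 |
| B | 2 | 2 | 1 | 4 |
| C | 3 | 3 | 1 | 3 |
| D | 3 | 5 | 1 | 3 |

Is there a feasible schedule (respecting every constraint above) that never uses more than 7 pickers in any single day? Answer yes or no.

no

The minimum achievable peak is 8; 7 < 8, so no feasible schedule stays within the cap.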